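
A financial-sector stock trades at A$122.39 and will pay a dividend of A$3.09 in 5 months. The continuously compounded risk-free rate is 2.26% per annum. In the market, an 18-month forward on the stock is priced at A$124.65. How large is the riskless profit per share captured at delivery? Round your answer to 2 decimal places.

A$1.21 per share

PV(dividends) I = 3.09·e^(−0.0226·5/12) = 3.0610
Fair forward F* = (S − I)·e^(rT) = (122.39 − 3.0610)·e^0.033900 = 119.3290 × 1.034481 = 123.4436
Market A$124.65 > fair 123.4436: forward overpriced → cash-and-carry (borrow at r, buy the stock and collect the dividends, short the forward).
Profit at T = |F_mkt − F*| = |124.65 − 123.4436| = A$1.21 per share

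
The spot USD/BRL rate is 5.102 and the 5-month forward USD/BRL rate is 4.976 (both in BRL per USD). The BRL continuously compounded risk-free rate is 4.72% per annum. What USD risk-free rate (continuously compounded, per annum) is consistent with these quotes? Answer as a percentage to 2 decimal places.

F = S·e^((r_BRL − r_USD)T) ⇒ r_USD = r_BRL − ln(F/S)/T
ln(4.976/5.102) = -0.025006; /(5/12) = -0.060014
r_USD = 0.0472 + 0.060014 = 0.107214
r_USD = 10.72%

10.72%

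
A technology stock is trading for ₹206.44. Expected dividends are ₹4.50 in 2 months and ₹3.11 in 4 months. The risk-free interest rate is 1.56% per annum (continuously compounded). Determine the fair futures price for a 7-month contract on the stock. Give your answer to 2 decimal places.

₹200.68

PV(dividends) I = 4.50·e^(−0.0156·2/12) + 3.11·e^(−0.0156·4/12)
I = 4.4883 + 3.0939 = 7.5822
F = (S − I)·e^(rT) = (206.44 − 7.5822) · e^(0.0156·7/12)
= 198.8578 · e^0.009100 = 198.8578 × 1.009142 = ₹200.68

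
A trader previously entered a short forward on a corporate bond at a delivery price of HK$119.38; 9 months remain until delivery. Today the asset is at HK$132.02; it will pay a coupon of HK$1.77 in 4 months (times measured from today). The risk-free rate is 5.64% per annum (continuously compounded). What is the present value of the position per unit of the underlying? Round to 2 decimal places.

-HK$15.85

PV(remaining coupons) I = 1.77·e^(−0.0564·4/12) = 1.7370
Current forward F = (S − I)·e^(rT) = (132.02 − 1.7370)·e^(0.0564·9/12) = 130.2830 × 1.043207 = 135.9121
Value (long) = (F − K)·e^(−rT) = (135.9121 − 119.38) × 0.958582 = 15.8474
Short position value = −(long value) = -HK$15.85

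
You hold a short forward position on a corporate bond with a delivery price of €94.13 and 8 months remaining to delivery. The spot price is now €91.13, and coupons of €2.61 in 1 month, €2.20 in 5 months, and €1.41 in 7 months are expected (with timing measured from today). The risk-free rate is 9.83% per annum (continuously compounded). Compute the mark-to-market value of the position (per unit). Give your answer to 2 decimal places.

€3.06

PV(remaining coupons) I = 2.61·e^(−0.0983·1/12) + 2.20·e^(−0.0983·5/12) + 1.41·e^(−0.0983·7/12) = 6.0318
Current forward F = (S − I)·e^(rT) = (91.13 − 6.0318)·e^(0.0983·8/12) = 85.0982 × 1.067728 = 90.8617
Value (long) = (F − K)·e^(−rT) = (90.8617 − 94.13) × 0.936568 = -3.0610
Short position value = −(long value) = €3.06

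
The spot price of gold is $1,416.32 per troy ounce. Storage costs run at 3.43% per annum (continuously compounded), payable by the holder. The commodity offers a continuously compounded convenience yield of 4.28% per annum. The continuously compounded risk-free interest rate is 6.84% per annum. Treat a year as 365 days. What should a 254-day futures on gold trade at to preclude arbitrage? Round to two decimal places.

$1,476.61 per troy ounce

Net carry = r + u − y = 0.0684 + 0.0343 − 0.0428 = 0.0599
F = S·e^((r+u−y)T) = 1416.32 · e^(0.0599 × 254/365) = 1416.32 · e^0.04168384
= 1416.32 × 1.04256481 = $1,476.61 per troy ounce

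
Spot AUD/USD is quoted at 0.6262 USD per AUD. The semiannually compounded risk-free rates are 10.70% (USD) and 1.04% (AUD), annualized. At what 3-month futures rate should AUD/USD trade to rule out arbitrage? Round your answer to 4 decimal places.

0.6411

By covered interest parity, F = S · (1+r_USD/2)^(2T) / (1+r_AUD/2)^(2T)
= 0.6262 × 1.026401 / 1.002597 = 0.6262 × 1.023742
F = 0.6411 USD per AUD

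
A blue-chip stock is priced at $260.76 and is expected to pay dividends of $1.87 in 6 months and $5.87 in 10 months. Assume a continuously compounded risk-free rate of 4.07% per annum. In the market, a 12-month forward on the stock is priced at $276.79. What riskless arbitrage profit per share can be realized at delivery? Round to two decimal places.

PV(dividends) I = 1.87·e^(−0.0407·6/12) + 5.87·e^(−0.0407·10/12) = 7.5066
Fair forward F* = (S − I)·e^(rT) = (260.76 − 7.5066)·e^0.040700 = 253.2534 × 1.041540 = 263.7735
Market $276.79 > fair 263.7735: forward overpriced → cash-and-carry (borrow at r, buy the stock and collect the dividends, short the forward).
Profit at T = |F_mkt − F*| = |276.79 − 263.7735| = $13.02 per share

$13.02 per share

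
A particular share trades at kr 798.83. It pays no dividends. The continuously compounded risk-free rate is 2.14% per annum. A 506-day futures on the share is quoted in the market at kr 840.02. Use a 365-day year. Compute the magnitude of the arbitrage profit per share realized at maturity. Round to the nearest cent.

kr 17.14 per share

Fair futures: F* = S·e^(carry·T), with carry = r = 0.0214
F* = 798.83 · e^(0.0214 × 506/365) = 798.83 · e^0.029667 = 798.83 × 1.030111 = kr 822.8836
Market kr 840.02 > fair kr 822.8836: forward overpriced → cash-and-carry (buy spot, short the forward).
At maturity, profit = |F_mkt − F*| = |840.02 − 822.8836| = kr 17.14 per share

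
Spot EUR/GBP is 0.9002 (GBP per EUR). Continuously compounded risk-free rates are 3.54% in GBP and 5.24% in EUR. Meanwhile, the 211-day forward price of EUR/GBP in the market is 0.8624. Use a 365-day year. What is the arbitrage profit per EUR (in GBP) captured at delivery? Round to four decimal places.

0.0290 per EUR (in GBP)

Fair forward: F* = S·e^(carry·T), with carry = (r_GBP − r_EUR) = 0.0354 − 0.0524 = -0.0170
F* = 0.9002 · e^(-0.0170 × 211/365) = 0.9002 · e^-0.009827 = 0.9002 × 0.990221 = 0.8914
Market 0.8624 < fair 0.8914: forward underpriced → reverse cash-and-carry (short spot, go long the forward).
At maturity, profit = |F_mkt − F*| = |0.8624 − 0.8914| = 0.0290 per EUR (in GBP)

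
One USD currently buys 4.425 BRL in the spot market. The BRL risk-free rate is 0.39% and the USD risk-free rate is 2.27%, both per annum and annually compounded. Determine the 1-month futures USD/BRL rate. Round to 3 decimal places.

4.418

By covered interest parity, F = S · (1+r_BRL)^T / (1+r_USD)^T
= 4.425 × 1.000324 / 1.001872 = 4.425 × 0.998455
F = 4.418 BRL per USD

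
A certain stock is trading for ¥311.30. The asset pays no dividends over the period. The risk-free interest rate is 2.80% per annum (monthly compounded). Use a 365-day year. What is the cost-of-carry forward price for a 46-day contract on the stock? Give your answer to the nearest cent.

¥312.40

F = S · (1+r/12)^(12T)
= 311.30 × 1.003531
F = ¥312.40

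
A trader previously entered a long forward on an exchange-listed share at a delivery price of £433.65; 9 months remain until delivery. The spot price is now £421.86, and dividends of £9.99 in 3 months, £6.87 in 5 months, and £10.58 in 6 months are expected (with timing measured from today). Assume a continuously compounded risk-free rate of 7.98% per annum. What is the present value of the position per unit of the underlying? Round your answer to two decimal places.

PV(remaining dividends) I = 9.99·e^(−0.0798·3/12) + 6.87·e^(−0.0798·5/12) + 10.58·e^(−0.0798·6/12) = 26.6042
Current forward F = (S − I)·e^(rT) = (421.86 − 26.6042)·e^(0.0798·9/12) = 395.2558 × 1.061677 = 419.6340
Value (long) = (F − K)·e^(−rT) = (419.6340 − 433.65) × 0.941906 = -13.2018
Value = -£13.20

-£13.20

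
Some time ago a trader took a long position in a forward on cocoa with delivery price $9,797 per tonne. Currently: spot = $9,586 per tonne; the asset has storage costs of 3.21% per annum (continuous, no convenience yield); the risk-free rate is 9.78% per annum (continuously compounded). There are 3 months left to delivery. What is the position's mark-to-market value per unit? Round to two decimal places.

Current fair forward for the remaining 3 months: F = S·e^((r + u)·T), (r + u) = 0.0978 + 0.0321 = 0.1299
F = 9586 · e^(0.1299 × 3/12) = 9586 × 1.03300807 = 9902.4154
Value of long forward = (F − K)·e^(−rT) = (9902.4154 − 9797) · e^(−0.0978·3/12)
= 105.4154 × 0.97584648 = 102.87

$102.87 per tonne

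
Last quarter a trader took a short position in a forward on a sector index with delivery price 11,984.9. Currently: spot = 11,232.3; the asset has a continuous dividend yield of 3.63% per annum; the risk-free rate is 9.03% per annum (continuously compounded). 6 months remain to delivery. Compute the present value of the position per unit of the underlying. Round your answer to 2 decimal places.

425.54

Current fair forward for the remaining 6 months: F = S·e^((r − q)·T), (r − q) = 0.0903 − 0.0363 = 0.0540
F = 11232.3 · e^(0.0540 × 6/12) = 11232.3 × 1.02736780 = 11539.7033
Value of long forward = (F − K)·e^(−rT) = (11539.7033 − 11984.9) · e^(−0.0903·6/12)
= -445.1967 × 0.95585409 = -425.54
Short position value = −(long value) = 425.54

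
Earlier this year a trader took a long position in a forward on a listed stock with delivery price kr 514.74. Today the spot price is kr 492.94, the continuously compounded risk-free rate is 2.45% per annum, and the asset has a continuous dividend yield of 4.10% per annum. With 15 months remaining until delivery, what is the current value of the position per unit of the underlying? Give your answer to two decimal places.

-kr 30.90

Current fair forward for the remaining 15 months: F = S·e^((r − q)·T), (r − q) = 0.0245 − 0.0410 = -0.0165
F = 492.94 · e^(-0.0165 × 15/12) = 492.94 × 0.979586 = 482.8771
Value of long forward = (F − K)·e^(−rT) = (482.8771 − 514.74) · e^(−0.0245·15/12)
= -31.8629 × 0.969839 = -30.90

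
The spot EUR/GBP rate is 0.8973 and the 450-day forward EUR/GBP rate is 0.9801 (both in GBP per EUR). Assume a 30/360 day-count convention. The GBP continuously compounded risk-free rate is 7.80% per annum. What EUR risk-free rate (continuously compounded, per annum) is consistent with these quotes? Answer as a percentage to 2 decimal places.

F = S·e^((r_GBP − r_EUR)T) ⇒ r_EUR = r_GBP − ln(F/S)/T
ln(0.9801/0.8973) = 0.088264; /(450/360) = 0.070611
r_EUR = 0.0780 − 0.070611 = 0.007389
r_EUR = 0.74%

0.74%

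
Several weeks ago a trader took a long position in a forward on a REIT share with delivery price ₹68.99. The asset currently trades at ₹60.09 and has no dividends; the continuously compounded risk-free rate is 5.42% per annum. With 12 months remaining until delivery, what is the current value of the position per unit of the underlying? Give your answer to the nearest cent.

-₹5.26

Current fair forward for the remaining 12 months: F = S·e^(r·T), r = 0.0542
F = 60.09 · e^(0.0542 × 12/12) = 60.09 × 1.055696 = 63.4368
Value of long forward = (F − K)·e^(−rT) = (63.4368 − 68.99) · e^(−0.0542·12/12)
= -5.5532 × 0.947243 = -5.26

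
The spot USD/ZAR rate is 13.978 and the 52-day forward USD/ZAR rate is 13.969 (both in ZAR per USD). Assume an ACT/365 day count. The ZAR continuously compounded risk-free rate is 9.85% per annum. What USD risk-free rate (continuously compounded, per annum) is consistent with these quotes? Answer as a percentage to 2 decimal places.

F = S·e^((r_ZAR − r_USD)T) ⇒ r_USD = r_ZAR − ln(F/S)/T
ln(13.969/13.978) = -0.000644; /(52/365) = -0.004520
r_USD = 0.0985 + 0.004520 = 0.103020
r_USD = 10.30%

10.30%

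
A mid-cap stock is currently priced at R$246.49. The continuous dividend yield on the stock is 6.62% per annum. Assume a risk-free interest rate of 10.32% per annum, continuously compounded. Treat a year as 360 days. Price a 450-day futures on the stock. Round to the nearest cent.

R$258.16

F = S·e^((r − q)T) = 246.49 · e^((0.1032 − 0.0662) × 450/360)
= 246.49 · e^0.046250 = 246.49 × 1.047336
F = R$258.16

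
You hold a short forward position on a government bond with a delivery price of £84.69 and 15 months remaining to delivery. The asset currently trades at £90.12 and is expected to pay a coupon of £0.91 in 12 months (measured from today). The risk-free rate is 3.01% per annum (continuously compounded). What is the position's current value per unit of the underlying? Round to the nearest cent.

-£7.67

PV(remaining coupons) I = 0.91·e^(−0.0301·12/12) = 0.8830
Current forward F = (S − I)·e^(rT) = (90.12 − 0.8830)·e^(0.0301·15/12) = 89.2370 × 1.038342 = 92.6585
Value (long) = (F − K)·e^(−rT) = (92.6585 − 84.69) × 0.963074 = 7.6743
Short position value = −(long value) = -£7.67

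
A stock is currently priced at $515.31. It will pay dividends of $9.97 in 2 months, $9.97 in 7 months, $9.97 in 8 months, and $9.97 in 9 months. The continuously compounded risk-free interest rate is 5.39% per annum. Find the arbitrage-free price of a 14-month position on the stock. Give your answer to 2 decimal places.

PV(dividends) I = 9.97·e^(−0.0539·2/12) + 9.97·e^(−0.0539·7/12) + 9.97·e^(−0.0539·8/12) + 9.97·e^(−0.0539·9/12)
I = 9.8808 + 9.6614 + 9.6181 + 9.5750 = 38.7353
F = (S − I)·e^(rT) = (515.31 − 38.7353) · e^(0.0539·14/12)
= 476.5747 · e^0.062883 = 476.5747 × 1.064902 = $507.51

$507.51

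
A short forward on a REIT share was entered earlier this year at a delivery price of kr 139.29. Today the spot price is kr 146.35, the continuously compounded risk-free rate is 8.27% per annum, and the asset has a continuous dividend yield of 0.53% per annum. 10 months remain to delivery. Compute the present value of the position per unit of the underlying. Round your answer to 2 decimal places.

-kr 15.69

Current fair forward for the remaining 10 months: F = S·e^((r − q)·T), (r − q) = 0.0827 − 0.0053 = 0.0774
F = 146.35 · e^(0.0774 × 10/12) = 146.35 × 1.066626 = 156.1007
Value of long forward = (F − K)·e^(−rT) = (156.1007 − 139.29) · e^(−0.0827·10/12)
= 16.8107 × 0.933404 = 15.69
Short position value = −(long value) = -kr 15.69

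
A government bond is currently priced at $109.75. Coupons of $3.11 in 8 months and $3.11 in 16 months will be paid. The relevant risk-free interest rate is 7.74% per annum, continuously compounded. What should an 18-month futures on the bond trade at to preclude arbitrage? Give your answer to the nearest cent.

PV(coupons) I = 3.11·e^(−0.0774·8/12) + 3.11·e^(−0.0774·16/12)
I = 2.9536 + 2.8051 = 5.7587
F = (S − I)·e^(rT) = (109.75 − 5.7587) · e^(0.0774·18/12)
= 103.9913 · e^0.116100 = 103.9913 × 1.123108 = $116.79

$116.79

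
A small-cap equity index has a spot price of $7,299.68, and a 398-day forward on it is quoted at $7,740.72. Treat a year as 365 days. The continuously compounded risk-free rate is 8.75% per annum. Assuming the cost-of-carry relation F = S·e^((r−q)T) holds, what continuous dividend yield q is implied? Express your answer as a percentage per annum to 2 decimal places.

3.37%

From F = S·e^((r−q)T): (r − q) = ln(F/S)/T
ln(7740.72/7299.68) = ln(1.060419) = 0.058664
(r − q) = 0.058664 / (398/365) = 0.053800
q = r − ln(F/S)/T = 0.0875 − 0.053800 = 0.033700
q = 3.37%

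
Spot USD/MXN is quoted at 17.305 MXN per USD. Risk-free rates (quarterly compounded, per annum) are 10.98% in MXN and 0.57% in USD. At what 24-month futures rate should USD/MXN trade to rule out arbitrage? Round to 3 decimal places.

21.248

By covered interest parity, F = S · (1+r_MXN/4)^(4T) / (1+r_USD/4)^(4T)
= 17.305 × 1.241897 / 1.011457 = 17.305 × 1.227830
F = 21.248 MXN per USD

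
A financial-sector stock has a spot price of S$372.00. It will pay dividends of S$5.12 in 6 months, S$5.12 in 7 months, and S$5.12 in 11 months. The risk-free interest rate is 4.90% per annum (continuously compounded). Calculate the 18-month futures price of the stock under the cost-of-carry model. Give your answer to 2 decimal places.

S$384.37

PV(dividends) I = 5.12·e^(−0.0490·6/12) + 5.12·e^(−0.0490·7/12) + 5.12·e^(−0.0490·11/12)
I = 4.9961 + 4.9757 + 4.8951 = 14.8669
F = (S − I)·e^(rT) = (372.00 − 14.8669) · e^(0.0490·18/12)
= 357.1331 · e^0.073500 = 357.1331 × 1.076269 = S$384.37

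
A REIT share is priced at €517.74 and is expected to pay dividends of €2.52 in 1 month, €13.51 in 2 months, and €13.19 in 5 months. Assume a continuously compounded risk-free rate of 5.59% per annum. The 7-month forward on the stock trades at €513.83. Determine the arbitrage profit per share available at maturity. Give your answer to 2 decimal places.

PV(dividends) I = 2.52·e^(−0.0559·1/12) + 13.51·e^(−0.0559·2/12) + 13.19·e^(−0.0559·5/12) = 28.7793
Fair forward F* = (S − I)·e^(rT) = (517.74 − 28.7793)·e^0.032608 = 488.9607 × 1.033145 = 505.1673
Market €513.83 > fair 505.1673: forward overpriced → cash-and-carry (borrow at r, buy the stock and collect the dividends, short the forward).
Profit at T = |F_mkt − F*| = |513.83 − 505.1673| = €8.66 per share

€8.66 per share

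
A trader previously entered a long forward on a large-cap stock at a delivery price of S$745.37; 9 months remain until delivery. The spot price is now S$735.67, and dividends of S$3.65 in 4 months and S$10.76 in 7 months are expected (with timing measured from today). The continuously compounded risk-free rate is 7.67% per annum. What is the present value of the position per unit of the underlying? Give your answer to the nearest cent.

S$18.12

PV(remaining dividends) I = 3.65·e^(−0.0767·4/12) + 10.76·e^(−0.0767·7/12) = 13.8471
Current forward F = (S − I)·e^(rT) = (735.67 − 13.8471)·e^(0.0767·9/12) = 721.8229 × 1.059212 = 764.5635
Value (long) = (F − K)·e^(−rT) = (764.5635 − 745.37) × 0.944098 = 18.1205
Value = S$18.12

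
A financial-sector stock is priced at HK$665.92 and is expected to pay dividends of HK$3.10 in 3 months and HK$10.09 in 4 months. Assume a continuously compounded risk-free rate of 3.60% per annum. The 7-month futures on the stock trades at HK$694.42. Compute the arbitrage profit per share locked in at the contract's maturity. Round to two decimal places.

PV(dividends) I = 3.10·e^(−0.0360·3/12) + 10.09·e^(−0.0360·4/12) = 13.0419
Fair futures F* = (S − I)·e^(rT) = (665.92 − 13.0419)·e^0.021000 = 652.8781 × 1.021222 = 666.7335
Market HK$694.42 > fair 666.7335: forward overpriced → cash-and-carry (borrow at r, buy the stock and collect the dividends, short the forward).
Profit at T = |F_mkt − F*| = |694.42 − 666.7335| = HK$27.69 per share

HK$27.69 per share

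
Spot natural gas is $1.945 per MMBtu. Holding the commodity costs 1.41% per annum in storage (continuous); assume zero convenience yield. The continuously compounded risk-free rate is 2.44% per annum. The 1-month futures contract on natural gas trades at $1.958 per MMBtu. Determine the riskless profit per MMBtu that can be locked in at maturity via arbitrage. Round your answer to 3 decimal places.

$0.007 per MMBtu

Fair futures: F* = S·e^(carry·T), with carry = (r + u) = 0.0244 + 0.0141 = 0.0385
F* = 1.945 · e^(0.0385 × 1/12) = 1.945 · e^0.003208 = 1.945 × 1.003213 = $1.9512
Market $1.958 > fair $1.9512: forward overpriced → cash-and-carry (buy spot, short the forward).
At maturity, profit = |F_mkt − F*| = |1.958 − 1.9512| = $0.007 per MMBtu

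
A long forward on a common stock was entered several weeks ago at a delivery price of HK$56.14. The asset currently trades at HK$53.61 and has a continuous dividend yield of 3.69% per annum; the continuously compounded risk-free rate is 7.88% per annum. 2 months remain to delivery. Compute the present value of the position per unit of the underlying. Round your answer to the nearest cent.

-HK$2.13

Current fair forward for the remaining 2 months: F = S·e^((r − q)·T), (r − q) = 0.0788 − 0.0369 = 0.0419
F = 53.61 · e^(0.0419 × 2/12) = 53.61 × 1.007008 = 53.9857
Value of long forward = (F − K)·e^(−rT) = (53.9857 − 56.14) · e^(−0.0788·2/12)
= -2.1543 × 0.986953 = -2.13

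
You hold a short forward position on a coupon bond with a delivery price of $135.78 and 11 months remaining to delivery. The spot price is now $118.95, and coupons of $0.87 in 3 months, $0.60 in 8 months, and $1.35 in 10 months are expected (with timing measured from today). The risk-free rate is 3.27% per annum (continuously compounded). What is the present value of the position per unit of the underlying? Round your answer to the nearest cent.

PV(remaining coupons) I = 0.87·e^(−0.0327·3/12) + 0.60·e^(−0.0327·8/12) + 1.35·e^(−0.0327·10/12) = 2.7637
Current forward F = (S − I)·e^(rT) = (118.95 − 2.7637)·e^(0.0327·11/12) = 116.1863 × 1.030429 = 119.7217
Value (long) = (F − K)·e^(−rT) = (119.7217 − 135.78) × 0.970470 = -15.5841
Short position value = −(long value) = $15.58

$15.58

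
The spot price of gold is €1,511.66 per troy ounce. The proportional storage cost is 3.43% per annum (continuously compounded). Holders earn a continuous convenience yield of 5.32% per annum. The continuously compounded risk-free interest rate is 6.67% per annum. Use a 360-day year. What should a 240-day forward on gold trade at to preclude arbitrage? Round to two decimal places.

€1,560.61 per troy ounce

Net carry = r + u − y = 0.0667 + 0.0343 − 0.0532 = 0.0478
F = S·e^((r+u−y)T) = 1511.66 · e^(0.0478 × 240/360) = 1511.66 · e^0.03186667
= 1511.66 × 1.03237985 = €1,560.61 per troy ounce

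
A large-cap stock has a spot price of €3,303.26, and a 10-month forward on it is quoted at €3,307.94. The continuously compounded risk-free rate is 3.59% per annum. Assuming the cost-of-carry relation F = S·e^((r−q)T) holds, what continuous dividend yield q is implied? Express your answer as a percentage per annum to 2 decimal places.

3.42%

From F = S·e^((r−q)T): (r − q) = ln(F/S)/T
ln(3307.94/3303.26) = ln(1.001417) = 0.001416
(r − q) = 0.001416 / (10/12) = 0.001699
q = r − ln(F/S)/T = 0.0359 − 0.001699 = 0.034201
q = 3.42%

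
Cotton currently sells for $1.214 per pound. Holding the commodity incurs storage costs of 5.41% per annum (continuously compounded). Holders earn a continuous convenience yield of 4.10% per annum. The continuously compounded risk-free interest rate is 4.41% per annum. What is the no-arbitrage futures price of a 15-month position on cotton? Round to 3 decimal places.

$1.304 per pound

Net carry = r + u − y = 0.0441 + 0.0541 − 0.0410 = 0.0572
F = S·e^((r+u−y)T) = 1.214 · e^(0.0572 × 15/12) = 1.214 · e^0.071500
= 1.214 × 1.074118 = $1.304 per pound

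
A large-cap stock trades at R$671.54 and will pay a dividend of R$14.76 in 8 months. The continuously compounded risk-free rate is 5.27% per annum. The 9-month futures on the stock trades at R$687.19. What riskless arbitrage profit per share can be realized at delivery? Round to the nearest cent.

R$3.40 per share

PV(dividends) I = 14.76·e^(−0.0527·8/12) = 14.2504
Fair futures F* = (S − I)·e^(rT) = (671.54 − 14.2504)·e^0.039525 = 657.2896 × 1.040317 = 683.7895
Market R$687.19 > fair 683.7895: forward overpriced → cash-and-carry (borrow at r, buy the stock and collect the dividends, short the forward).
Profit at T = |F_mkt − F*| = |687.19 − 683.7895| = R$3.40 per share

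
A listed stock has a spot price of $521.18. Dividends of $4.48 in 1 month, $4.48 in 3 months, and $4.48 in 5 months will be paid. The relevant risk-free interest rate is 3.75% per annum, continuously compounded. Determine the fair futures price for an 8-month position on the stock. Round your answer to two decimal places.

PV(dividends) I = 4.48·e^(−0.0375·1/12) + 4.48·e^(−0.0375·3/12) + 4.48·e^(−0.0375·5/12)
I = 4.4660 + 4.4382 + 4.4105 = 13.3147
F = (S − I)·e^(rT) = (521.18 − 13.3147) · e^(0.0375·8/12)
= 507.8653 · e^0.025000 = 507.8653 × 1.025315 = $520.72

$520.72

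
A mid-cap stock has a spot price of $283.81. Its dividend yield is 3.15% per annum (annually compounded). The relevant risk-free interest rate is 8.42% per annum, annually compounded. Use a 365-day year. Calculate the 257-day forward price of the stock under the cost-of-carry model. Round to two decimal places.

F = S · (1+r)^T / (1+q)^T
= 283.81 × 1.058573 / 1.022077 = 283.81 × 1.035708
F = $293.94

$293.94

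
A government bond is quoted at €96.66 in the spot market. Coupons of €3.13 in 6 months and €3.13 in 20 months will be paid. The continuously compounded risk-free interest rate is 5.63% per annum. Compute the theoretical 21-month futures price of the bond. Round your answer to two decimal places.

€100.17

PV(coupons) I = 3.13·e^(−0.0563·6/12) + 3.13·e^(−0.0563·20/12)
I = 3.0431 + 2.8497 = 5.8928
F = (S − I)·e^(rT) = (96.66 − 5.8928) · e^(0.0563·21/12)
= 90.7672 · e^0.098525 = 90.7672 × 1.103542 = €100.17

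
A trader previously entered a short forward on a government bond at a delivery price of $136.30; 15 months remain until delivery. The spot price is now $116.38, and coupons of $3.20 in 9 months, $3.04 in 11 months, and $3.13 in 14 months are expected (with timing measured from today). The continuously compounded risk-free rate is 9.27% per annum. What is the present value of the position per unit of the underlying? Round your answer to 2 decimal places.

PV(remaining coupons) I = 3.20·e^(−0.0927·9/12) + 3.04·e^(−0.0927·11/12) + 3.13·e^(−0.0927·14/12) = 8.5866
Current forward F = (S − I)·e^(rT) = (116.38 − 8.5866)·e^(0.0927·15/12) = 107.7934 × 1.122856 = 121.0365
Value (long) = (F − K)·e^(−rT) = (121.0365 − 136.30) × 0.890587 = -13.5935
Short position value = −(long value) = $13.59

$13.59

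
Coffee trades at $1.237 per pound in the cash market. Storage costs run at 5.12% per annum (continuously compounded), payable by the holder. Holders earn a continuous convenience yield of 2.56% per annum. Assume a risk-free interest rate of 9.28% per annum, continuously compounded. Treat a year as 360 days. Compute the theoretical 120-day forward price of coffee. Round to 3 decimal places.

Net carry = r + u − y = 0.0928 + 0.0512 − 0.0256 = 0.1184
F = S·e^((r+u−y)T) = 1.237 · e^(0.1184 × 120/360) = 1.237 · e^0.039467
= 1.237 × 1.040256 = $1.287 per pound

$1.287 per pound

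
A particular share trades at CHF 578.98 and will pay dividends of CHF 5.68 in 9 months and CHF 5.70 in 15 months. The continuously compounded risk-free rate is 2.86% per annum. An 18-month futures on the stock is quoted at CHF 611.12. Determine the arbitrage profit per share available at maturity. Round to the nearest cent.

PV(dividends) I = 5.68·e^(−0.0286·9/12) + 5.70·e^(−0.0286·15/12) = 11.0593
Fair futures F* = (S − I)·e^(rT) = (578.98 − 11.0593)·e^0.042900 = 567.9207 × 1.043834 = 592.8149
Market CHF 611.12 > fair 592.8149: forward overpriced → cash-and-carry (borrow at r, buy the stock and collect the dividends, short the forward).
Profit at T = |F_mkt − F*| = |611.12 − 592.8149| = CHF 18.31 per share

CHF 18.31 per share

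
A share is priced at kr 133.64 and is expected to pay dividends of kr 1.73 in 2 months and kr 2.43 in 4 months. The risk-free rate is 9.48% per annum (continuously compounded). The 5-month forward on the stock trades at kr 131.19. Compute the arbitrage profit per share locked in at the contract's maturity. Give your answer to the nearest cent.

kr 3.61 per share

PV(dividends) I = 1.73·e^(−0.0948·2/12) + 2.43·e^(−0.0948·4/12) = 4.0573
Fair forward F* = (S − I)·e^(rT) = (133.64 − 4.0573)·e^0.039500 = 129.5827 × 1.040290 = 134.8036
Market kr 131.19 < fair 134.8036: forward underpriced → reverse cash-and-carry (short the stock, invest proceeds at r, pay the dividends, go long the forward).
Profit at T = |F_mkt − F*| = |131.19 − 134.8036| = kr 3.61 per share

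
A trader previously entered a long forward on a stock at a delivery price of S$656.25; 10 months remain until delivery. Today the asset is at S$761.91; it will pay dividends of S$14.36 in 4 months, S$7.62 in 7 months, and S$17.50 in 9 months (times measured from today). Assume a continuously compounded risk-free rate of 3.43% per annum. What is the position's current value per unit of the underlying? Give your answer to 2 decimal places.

PV(remaining dividends) I = 14.36·e^(−0.0343·4/12) + 7.62·e^(−0.0343·7/12) + 17.50·e^(−0.0343·9/12) = 38.7214
Current forward F = (S − I)·e^(rT) = (761.91 − 38.7214)·e^(0.0343·10/12) = 723.1886 × 1.028996 = 744.1582
Value (long) = (F − K)·e^(−rT) = (744.1582 − 656.25) × 0.971821 = 85.4310
Value = S$85.43

S$85.43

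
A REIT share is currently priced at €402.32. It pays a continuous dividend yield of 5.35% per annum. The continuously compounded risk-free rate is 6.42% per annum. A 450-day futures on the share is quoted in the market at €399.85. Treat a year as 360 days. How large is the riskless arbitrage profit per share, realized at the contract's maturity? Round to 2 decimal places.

€7.89 per share

Fair futures: F* = S·e^(carry·T), with carry = (r − q) = 0.0642 − 0.0535 = 0.0107
F* = 402.32 · e^(0.0107 × 450/360) = 402.32 · e^0.013375 = 402.32 × 1.013465 = €407.7372
Market €399.85 < fair €407.7372: forward underpriced → reverse cash-and-carry (short spot, go long the forward).
At maturity, profit = |F_mkt − F*| = |399.85 − 407.7372| = €7.89 per share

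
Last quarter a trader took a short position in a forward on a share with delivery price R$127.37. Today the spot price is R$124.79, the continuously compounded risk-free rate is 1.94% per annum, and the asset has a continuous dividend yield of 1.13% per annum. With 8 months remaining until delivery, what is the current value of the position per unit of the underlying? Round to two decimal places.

Current fair forward for the remaining 8 months: F = S·e^((r − q)·T), (r − q) = 0.0194 − 0.0113 = 0.0081
F = 124.79 · e^(0.0081 × 8/12) = 124.79 × 1.005415 = 125.4657
Value of long forward = (F − K)·e^(−rT) = (125.4657 − 127.37) · e^(−0.0194·8/12)
= -1.9043 × 0.987150 = -1.88
Short position value = −(long value) = R$1.88

R$1.88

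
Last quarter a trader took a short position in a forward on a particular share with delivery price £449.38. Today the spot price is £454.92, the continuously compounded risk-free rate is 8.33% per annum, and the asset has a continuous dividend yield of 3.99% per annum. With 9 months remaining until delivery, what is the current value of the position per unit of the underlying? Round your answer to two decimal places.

Current fair forward for the remaining 9 months: F = S·e^((r − q)·T), (r − q) = 0.0833 − 0.0399 = 0.0434
F = 454.92 · e^(0.0434 × 9/12) = 454.92 × 1.033086 = 469.9715
Value of long forward = (F − K)·e^(−rT) = (469.9715 − 449.38) · e^(−0.0833·9/12)
= 20.5915 × 0.939437 = 19.34
Short position value = −(long value) = -£19.34

-£19.34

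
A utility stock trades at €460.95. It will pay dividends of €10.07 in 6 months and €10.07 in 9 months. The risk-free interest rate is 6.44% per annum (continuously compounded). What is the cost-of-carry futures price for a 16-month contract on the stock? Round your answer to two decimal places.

PV(dividends) I = 10.07·e^(−0.0644·6/12) + 10.07·e^(−0.0644·9/12)
I = 9.7509 + 9.5952 = 19.3461
F = (S − I)·e^(rT) = (460.95 − 19.3461) · e^(0.0644·16/12)
= 441.6039 · e^0.085867 = 441.6039 × 1.089661 = €481.20

€481.20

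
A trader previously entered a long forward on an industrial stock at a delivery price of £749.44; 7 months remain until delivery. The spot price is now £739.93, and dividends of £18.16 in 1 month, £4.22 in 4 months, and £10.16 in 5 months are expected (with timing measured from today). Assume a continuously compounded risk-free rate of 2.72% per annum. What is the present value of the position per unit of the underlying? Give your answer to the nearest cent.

-£30.06

PV(remaining dividends) I = 18.16·e^(−0.0272·1/12) + 4.22·e^(−0.0272·4/12) + 10.16·e^(−0.0272·5/12) = 32.3463
Current forward F = (S − I)·e^(rT) = (739.93 − 32.3463)·e^(0.0272·7/12) = 707.5837 × 1.015993 = 718.9001
Value (long) = (F − K)·e^(−rT) = (718.9001 − 749.44) × 0.984259 = -30.0592
Value = -£30.06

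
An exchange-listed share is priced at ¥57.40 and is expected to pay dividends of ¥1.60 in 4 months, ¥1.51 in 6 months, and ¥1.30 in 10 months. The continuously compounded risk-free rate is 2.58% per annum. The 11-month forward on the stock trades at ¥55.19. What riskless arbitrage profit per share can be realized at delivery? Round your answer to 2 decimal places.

PV(dividends) I = 1.60·e^(−0.0258·4/12) + 1.51·e^(−0.0258·6/12) + 1.30·e^(−0.0258·10/12) = 4.3493
Fair forward F* = (S − I)·e^(rT) = (57.40 − 4.3493)·e^0.023650 = 53.0507 × 1.023932 = 54.3203
Market ¥55.19 > fair 54.3203: forward overpriced → cash-and-carry (borrow at r, buy the stock and collect the dividends, short the forward).
Profit at T = |F_mkt − F*| = |55.19 − 54.3203| = ¥0.87 per share

¥0.87 per share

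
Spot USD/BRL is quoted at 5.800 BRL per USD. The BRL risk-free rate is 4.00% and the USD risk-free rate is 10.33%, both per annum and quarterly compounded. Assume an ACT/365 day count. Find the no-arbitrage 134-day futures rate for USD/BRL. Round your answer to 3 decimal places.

5.669

By covered interest parity, F = S · (1+r_BRL/4)^(4T) / (1+r_USD/4)^(4T)
= 5.800 × 1.014719 / 1.038152 = 5.800 × 0.977428
F = 5.669 BRL per USD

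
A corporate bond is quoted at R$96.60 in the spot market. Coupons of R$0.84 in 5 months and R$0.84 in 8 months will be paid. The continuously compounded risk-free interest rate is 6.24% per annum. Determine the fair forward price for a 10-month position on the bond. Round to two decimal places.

PV(coupons) I = 0.84·e^(−0.0624·5/12) + 0.84·e^(−0.0624·8/12)
I = 0.8184 + 0.8058 = 1.6242
F = (S − I)·e^(rT) = (96.60 − 1.6242) · e^(0.0624·10/12)
= 94.9758 · e^0.052000 = 94.9758 × 1.053376 = R$100.05

R$100.05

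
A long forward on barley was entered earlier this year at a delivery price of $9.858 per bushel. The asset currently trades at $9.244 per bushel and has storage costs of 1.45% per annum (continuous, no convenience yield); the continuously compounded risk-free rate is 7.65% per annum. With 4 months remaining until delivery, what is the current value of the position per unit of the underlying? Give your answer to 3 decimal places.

Current fair forward for the remaining 4 months: F = S·e^((r + u)·T), (r + u) = 0.0765 + 0.0145 = 0.0910
F = 9.244 · e^(0.0910 × 4/12) = 9.244 × 1.030798 = 9.5287
Value of long forward = (F − K)·e^(−rT) = (9.5287 − 9.858) · e^(−0.0765·4/12)
= -0.3293 × 0.974822 = -0.321

-$0.321 per bushel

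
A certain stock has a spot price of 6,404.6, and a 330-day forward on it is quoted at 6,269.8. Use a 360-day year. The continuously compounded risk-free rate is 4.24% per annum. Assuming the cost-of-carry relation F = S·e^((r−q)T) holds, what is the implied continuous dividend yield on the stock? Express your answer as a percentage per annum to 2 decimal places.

6.56%

From F = S·e^((r−q)T): (r − q) = ln(F/S)/T
ln(6269.8/6404.6) = ln(0.978953) = -0.021272
(r − q) = -0.021272 / (330/360) = -0.023206
q = r − ln(F/S)/T = 0.0424 + 0.023206 = 0.065606
q = 6.56%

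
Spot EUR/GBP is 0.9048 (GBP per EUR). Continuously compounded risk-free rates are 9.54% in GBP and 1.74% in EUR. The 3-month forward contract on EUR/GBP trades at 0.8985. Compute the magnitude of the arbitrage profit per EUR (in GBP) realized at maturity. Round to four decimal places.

0.0241 per EUR (in GBP)

Fair forward: F* = S·e^(carry·T), with carry = (r_GBP − r_EUR) = 0.0954 − 0.0174 = 0.0780
F* = 0.9048 · e^(0.0780 × 3/12) = 0.9048 · e^0.019500 = 0.9048 × 1.019691 = 0.9226
Market 0.8985 < fair 0.9226: forward underpriced → reverse cash-and-carry (short spot, go long the forward).
At maturity, profit = |F_mkt − F*| = |0.8985 − 0.9226| = 0.0241 per EUR (in GBP)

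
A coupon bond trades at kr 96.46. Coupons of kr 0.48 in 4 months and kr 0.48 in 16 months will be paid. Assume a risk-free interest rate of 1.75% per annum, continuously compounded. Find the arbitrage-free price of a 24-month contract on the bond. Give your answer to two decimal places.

kr 98.92

PV(coupons) I = 0.48·e^(−0.0175·4/12) + 0.48·e^(−0.0175·16/12)
I = 0.4772 + 0.4689 = 0.9461
F = (S − I)·e^(rT) = (96.46 − 0.9461) · e^(0.0175·24/12)
= 95.5139 · e^0.035000 = 95.5139 × 1.035620 = kr 98.92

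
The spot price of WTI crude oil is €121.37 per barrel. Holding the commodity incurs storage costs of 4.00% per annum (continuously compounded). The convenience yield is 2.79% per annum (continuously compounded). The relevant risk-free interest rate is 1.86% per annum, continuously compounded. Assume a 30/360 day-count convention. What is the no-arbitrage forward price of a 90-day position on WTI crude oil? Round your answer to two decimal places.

€122.31 per barrel

Net carry = r + u − y = 0.0186 + 0.0400 − 0.0279 = 0.0307
F = S·e^((r+u−y)T) = 121.37 · e^(0.0307 × 90/360) = 121.37 · e^0.007675
= 121.37 × 1.007705 = €122.31 per barrel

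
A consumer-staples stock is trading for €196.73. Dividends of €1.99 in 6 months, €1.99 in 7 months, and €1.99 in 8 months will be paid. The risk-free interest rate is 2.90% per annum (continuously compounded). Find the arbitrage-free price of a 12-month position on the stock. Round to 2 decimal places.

€196.48

PV(dividends) I = 1.99·e^(−0.0290·6/12) + 1.99·e^(−0.0290·7/12) + 1.99·e^(−0.0290·8/12)
I = 1.9614 + 1.9566 + 1.9519 = 5.8699
F = (S − I)·e^(rT) = (196.73 − 5.8699) · e^(0.0290·12/12)
= 190.8601 · e^0.029000 = 190.8601 × 1.029425 = €196.48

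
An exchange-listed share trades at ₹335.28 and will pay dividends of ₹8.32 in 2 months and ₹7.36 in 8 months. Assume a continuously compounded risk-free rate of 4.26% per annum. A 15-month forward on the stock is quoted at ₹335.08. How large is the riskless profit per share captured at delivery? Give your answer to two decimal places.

PV(dividends) I = 8.32·e^(−0.0426·2/12) + 7.36·e^(−0.0426·8/12) = 15.4151
Fair forward F* = (S − I)·e^(rT) = (335.28 − 15.4151)·e^0.053250 = 319.8649 × 1.054693 = 337.3593
Market ₹335.08 < fair 337.3593: forward underpriced → reverse cash-and-carry (short the stock, invest proceeds at r, pay the dividends, go long the forward).
Profit at T = |F_mkt − F*| = |335.08 − 337.3593| = ₹2.28 per share

₹2.28 per share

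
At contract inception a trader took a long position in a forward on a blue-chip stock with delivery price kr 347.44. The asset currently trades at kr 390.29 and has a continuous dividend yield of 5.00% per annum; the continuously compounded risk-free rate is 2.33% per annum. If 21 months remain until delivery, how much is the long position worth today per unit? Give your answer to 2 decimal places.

kr 24.03

Current fair forward for the remaining 21 months: F = S·e^((r − q)·T), (r − q) = 0.0233 − 0.0500 = -0.0267
F = 390.29 · e^(-0.0267 × 21/12) = 390.29 × 0.954350 = 372.4733
Value of long forward = (F − K)·e^(−rT) = (372.4733 − 347.44) · e^(−0.0233·21/12)
= 25.0333 × 0.960045 = 24.03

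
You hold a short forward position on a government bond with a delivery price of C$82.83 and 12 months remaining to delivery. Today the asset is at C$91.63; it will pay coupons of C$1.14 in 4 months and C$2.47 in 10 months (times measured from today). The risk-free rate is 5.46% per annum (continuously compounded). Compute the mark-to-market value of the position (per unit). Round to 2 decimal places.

PV(remaining coupons) I = 1.14·e^(−0.0546·4/12) + 2.47·e^(−0.0546·10/12) = 3.4796
Current forward F = (S − I)·e^(rT) = (91.63 − 3.4796)·e^(0.0546·12/12) = 88.1504 × 1.056118 = 93.0972
Value (long) = (F − K)·e^(−rT) = (93.0972 − 82.83) × 0.946864 = 9.7216
Short position value = −(long value) = -C$9.72

-C$9.72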